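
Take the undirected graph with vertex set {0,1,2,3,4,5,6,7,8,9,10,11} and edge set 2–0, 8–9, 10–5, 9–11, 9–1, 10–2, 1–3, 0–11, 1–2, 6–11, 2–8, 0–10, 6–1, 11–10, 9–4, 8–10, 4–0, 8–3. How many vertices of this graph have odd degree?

Degrees: 0:4, 1:4, 2:4, 3:2, 4:2, 5:1, 6:2, 7:0, 8:4, 9:4, 10:5, 11:4
Odd-degree vertices: 5, 10.

2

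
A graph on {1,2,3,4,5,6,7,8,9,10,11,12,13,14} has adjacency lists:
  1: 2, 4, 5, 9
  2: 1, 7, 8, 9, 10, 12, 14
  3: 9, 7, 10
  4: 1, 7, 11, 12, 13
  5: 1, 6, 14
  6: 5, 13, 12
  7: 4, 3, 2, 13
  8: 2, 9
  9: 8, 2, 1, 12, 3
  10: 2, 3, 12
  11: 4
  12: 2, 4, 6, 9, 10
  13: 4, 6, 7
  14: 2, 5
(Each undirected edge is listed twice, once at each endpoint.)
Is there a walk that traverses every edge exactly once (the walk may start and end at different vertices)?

No

Degrees: 1:4, 2:7, 3:3, 4:5, 5:3, 6:3, 7:4, 8:2, 9:5, 10:3, 11:1, 12:5, 13:3, 14:2
Odd-degree vertices: 2, 3, 4, 5, 6, 9, 10, 11, 12, 13 (10 total).
An Eulerian trail requires 0 or 2 odd-degree vertices; here there are 10.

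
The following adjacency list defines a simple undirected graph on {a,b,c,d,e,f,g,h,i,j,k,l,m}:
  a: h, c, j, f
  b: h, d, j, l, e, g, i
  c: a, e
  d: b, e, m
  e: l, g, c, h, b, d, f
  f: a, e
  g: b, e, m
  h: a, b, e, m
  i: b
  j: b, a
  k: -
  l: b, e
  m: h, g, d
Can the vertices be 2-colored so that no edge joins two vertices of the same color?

No

The cycle b-e-h-b has length 3, which is odd, so the graph is not bipartite.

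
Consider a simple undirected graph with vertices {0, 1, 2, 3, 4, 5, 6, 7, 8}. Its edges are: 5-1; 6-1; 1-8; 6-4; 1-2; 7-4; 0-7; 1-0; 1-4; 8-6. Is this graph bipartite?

1-6-8-1 is an odd cycle (length 3), and a bipartite graph can contain only even cycles.

No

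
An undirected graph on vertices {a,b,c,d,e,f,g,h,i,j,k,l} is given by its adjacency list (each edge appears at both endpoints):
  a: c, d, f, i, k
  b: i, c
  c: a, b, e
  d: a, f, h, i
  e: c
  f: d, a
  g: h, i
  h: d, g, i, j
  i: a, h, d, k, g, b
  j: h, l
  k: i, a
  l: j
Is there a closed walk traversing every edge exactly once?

Degrees: a:5, b:2, c:3, d:4, e:1, f:2, g:2, h:4, i:6, j:2, k:2, l:1
Vertices with odd degree: a, c, e, l. An Eulerian circuit requires all degrees even.

No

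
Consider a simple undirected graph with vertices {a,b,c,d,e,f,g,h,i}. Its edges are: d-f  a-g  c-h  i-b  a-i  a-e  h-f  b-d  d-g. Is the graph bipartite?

No

The cycle a-g-d-b-i-a has length 5, which is odd, so the graph is not bipartite.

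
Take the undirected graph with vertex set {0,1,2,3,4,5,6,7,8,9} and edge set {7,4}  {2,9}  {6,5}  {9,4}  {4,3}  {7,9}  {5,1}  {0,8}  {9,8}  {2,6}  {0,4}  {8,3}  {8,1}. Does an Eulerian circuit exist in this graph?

Yes

Degrees: 0:2, 1:2, 2:2, 3:2, 4:4, 5:2, 6:2, 7:2, 8:4, 9:4
All degrees are even and the non-isolated vertices are connected — an Eulerian circuit exists.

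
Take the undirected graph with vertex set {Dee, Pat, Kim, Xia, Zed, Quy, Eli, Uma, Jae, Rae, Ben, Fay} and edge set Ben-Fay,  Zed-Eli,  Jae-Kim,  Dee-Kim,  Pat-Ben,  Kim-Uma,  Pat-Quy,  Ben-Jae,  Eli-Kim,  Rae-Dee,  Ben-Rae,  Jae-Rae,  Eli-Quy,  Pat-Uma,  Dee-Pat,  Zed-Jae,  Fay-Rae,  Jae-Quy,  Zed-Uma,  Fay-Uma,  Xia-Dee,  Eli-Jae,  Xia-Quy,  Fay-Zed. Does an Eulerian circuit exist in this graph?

Yes

Degrees: Dee:4, Pat:4, Kim:4, Xia:2, Zed:4, Quy:4, Eli:4, Uma:4, Jae:6, Rae:4, Ben:4, Fay:4
All degrees are even and the non-isolated vertices are connected — an Eulerian circuit exists.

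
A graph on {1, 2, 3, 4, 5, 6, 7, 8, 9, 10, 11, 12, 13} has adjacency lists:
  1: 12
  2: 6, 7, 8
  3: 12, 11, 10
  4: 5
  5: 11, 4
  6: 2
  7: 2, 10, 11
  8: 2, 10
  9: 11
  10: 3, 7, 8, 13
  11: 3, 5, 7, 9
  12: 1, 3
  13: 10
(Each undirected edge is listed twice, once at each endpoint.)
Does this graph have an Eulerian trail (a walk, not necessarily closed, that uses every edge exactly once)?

No

Degrees: 1:1, 2:3, 3:3, 4:1, 5:2, 6:1, 7:3, 8:2, 9:1, 10:4, 11:4, 12:2, 13:1
Odd-degree vertices: 1, 2, 3, 4, 6, 7, 9, 13 (8 total).
An Eulerian trail requires 0 or 2 odd-degree vertices; here there are 8.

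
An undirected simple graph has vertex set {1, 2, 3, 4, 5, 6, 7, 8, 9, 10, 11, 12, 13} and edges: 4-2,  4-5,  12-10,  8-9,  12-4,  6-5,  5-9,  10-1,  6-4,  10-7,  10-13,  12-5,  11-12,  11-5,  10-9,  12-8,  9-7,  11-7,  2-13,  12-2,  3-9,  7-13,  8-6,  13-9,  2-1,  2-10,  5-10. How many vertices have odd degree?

6

Degrees: 1:2, 2:5, 3:1, 4:4, 5:6, 6:3, 7:4, 8:3, 9:6, 10:7, 11:3, 12:6, 13:4
Odd-degree vertices: 2, 3, 6, 8, 10, 11.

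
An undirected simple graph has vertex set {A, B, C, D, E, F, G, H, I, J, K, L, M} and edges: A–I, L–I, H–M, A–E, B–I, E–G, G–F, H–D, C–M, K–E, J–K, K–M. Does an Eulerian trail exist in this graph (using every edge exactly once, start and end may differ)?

No

Degrees: A:2, B:1, C:1, D:1, E:3, F:1, G:2, H:2, I:3, J:1, K:3, L:1, M:3
Odd-degree vertices: B, C, D, E, F, I, J, K, L, M (10 total).
An Eulerian trail requires 0 or 2 odd-degree vertices; here there are 10.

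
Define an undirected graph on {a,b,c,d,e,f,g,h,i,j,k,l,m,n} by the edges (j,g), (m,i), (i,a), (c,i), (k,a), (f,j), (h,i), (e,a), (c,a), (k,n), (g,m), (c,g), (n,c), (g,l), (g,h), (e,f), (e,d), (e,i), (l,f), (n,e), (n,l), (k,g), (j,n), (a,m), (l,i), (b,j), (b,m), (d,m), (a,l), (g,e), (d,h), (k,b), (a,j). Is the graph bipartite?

No

i-a-c-i is an odd cycle (length 3), and a bipartite graph can contain only even cycles.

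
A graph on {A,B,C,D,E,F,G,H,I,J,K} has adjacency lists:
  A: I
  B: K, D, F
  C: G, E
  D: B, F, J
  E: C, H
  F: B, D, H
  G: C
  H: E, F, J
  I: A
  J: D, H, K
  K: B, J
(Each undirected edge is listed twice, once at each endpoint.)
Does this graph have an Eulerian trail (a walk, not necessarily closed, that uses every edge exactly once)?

Degrees: A:1, B:3, C:2, D:3, E:2, F:3, G:1, H:3, I:1, J:3, K:2
Odd-degree vertices: A, B, D, F, G, H, I, J (8 total).
An Eulerian trail requires 0 or 2 odd-degree vertices; here there are 8.

No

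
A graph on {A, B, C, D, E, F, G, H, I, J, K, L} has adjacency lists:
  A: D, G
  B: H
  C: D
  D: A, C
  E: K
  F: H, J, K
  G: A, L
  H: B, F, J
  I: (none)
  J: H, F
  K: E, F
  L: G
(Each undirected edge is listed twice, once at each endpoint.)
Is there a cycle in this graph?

The graph has 12 vertices, 10 edges, and 3 connected components.
Since 10 > 12 - 3, a cycle must exist; for instance H-F-J-H.

Yes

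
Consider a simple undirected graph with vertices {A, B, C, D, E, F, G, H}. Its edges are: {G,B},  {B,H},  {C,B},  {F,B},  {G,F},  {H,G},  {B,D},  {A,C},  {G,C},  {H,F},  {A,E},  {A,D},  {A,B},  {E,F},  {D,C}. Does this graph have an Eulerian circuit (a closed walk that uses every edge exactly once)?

Degrees: A:4, B:6, C:4, D:3, E:2, F:4, G:4, H:3
D, H have odd degree; an Eulerian circuit needs every degree to be even, so none exists.

No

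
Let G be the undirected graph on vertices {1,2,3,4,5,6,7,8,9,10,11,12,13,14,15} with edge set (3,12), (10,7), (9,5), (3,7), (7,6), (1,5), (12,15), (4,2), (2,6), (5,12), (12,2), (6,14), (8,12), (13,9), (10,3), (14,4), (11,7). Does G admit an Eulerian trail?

Degrees: 1:1, 2:3, 3:3, 4:2, 5:3, 6:3, 7:4, 8:1, 9:2, 10:2, 11:1, 12:5, 13:1, 14:2, 15:1
Odd-degree vertices: 1, 2, 3, 5, 6, 8, 11, 12, 13, 15 (10 total).
With 10 odd-degree vertices (more than two), no single trail can use every edge.

No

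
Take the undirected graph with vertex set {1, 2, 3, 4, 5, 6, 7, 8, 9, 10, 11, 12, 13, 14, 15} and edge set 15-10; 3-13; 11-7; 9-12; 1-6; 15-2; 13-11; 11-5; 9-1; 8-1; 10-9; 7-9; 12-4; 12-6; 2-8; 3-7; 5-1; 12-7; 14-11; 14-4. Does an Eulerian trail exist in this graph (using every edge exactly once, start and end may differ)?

Yes

Degrees: 1:4, 2:2, 3:2, 4:2, 5:2, 6:2, 7:4, 8:2, 9:4, 10:2, 11:4, 12:4, 13:2, 14:2, 15:2
Odd-degree vertices: none (0 total).
With 0 odd-degree vertices and all edges in one connected piece, an Eulerian trail exists.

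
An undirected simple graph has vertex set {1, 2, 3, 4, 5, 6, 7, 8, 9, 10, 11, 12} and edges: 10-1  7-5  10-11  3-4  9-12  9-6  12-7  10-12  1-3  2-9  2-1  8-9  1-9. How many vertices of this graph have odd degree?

Degrees: 1:4, 2:2, 3:2, 4:1, 5:1, 6:1, 7:2, 8:1, 9:5, 10:3, 11:1, 12:3
Odd-degree vertices: 4, 5, 6, 8, 9, 10, 11, 12.

8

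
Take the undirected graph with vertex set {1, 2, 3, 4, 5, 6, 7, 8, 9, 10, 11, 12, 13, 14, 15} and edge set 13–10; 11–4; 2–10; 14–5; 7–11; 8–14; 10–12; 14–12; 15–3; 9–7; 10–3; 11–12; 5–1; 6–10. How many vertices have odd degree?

Degrees: 1:1, 2:1, 3:2, 4:1, 5:2, 6:1, 7:2, 8:1, 9:1, 10:5, 11:3, 12:3, 13:1, 14:3, 15:1
Odd-degree vertices: 1, 2, 4, 6, 8, 9, 10, 11, 12, 13, 14, 15.

12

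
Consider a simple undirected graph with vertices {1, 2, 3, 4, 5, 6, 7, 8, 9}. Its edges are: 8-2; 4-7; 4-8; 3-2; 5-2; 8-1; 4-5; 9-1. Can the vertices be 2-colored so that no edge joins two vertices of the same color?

Partition the vertices as {3, 5, 6, 7, 8, 9} vs {1, 2, 4}. Each listed edge has one endpoint in each part, so the graph is bipartite.

Yes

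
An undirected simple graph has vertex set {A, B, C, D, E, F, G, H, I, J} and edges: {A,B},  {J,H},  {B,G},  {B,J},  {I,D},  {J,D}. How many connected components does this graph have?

Component: {C}
Component: {E}
Component: {F}
Component: {A, B, D, G, H, I, J}

4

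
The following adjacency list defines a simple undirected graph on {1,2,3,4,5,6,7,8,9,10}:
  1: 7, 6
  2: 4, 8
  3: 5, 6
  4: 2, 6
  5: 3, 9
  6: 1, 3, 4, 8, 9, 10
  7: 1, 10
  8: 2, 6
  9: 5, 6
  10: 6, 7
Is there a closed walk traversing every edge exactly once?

Yes

Degrees: 1:2, 2:2, 3:2, 4:2, 5:2, 6:6, 7:2, 8:2, 9:2, 10:2
Every vertex has even degree and the edges form a single connected piece, so an Eulerian circuit exists.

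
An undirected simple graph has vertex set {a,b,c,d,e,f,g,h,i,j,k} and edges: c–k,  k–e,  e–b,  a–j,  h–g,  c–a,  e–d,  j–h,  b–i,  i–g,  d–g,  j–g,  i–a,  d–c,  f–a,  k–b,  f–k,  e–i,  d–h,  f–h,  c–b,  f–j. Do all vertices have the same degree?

Yes

Degrees: a:4, b:4, c:4, d:4, e:4, f:4, g:4, h:4, i:4, j:4, k:4
All degrees equal 4; the graph is regular.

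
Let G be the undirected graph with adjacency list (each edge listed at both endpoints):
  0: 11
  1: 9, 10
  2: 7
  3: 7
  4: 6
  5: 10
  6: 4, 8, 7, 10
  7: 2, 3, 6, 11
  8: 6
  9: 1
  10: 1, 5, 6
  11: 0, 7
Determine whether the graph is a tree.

Yes

The graph has 12 vertices and 11 edges.
Connected and |E| = |V| - 1, which characterizes a tree.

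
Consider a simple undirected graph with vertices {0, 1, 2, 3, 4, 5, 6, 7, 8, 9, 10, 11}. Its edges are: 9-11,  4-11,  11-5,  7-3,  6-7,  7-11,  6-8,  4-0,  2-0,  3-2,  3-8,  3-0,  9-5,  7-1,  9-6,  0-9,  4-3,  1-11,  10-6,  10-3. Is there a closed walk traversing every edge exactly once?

No

Degrees: 0:4, 1:2, 2:2, 3:6, 4:3, 5:2, 6:4, 7:4, 8:2, 9:4, 10:2, 11:5
4, 11 have odd degree; an Eulerian circuit needs every degree to be even, so none exists.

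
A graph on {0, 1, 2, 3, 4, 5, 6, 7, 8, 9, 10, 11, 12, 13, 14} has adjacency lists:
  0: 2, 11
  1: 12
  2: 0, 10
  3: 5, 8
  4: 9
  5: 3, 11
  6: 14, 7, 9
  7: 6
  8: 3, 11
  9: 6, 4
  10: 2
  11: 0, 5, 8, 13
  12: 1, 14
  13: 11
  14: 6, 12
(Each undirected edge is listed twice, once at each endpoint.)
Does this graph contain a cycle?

Yes

|V| = 15, |E| = 14, number of components = 2.
Since 14 > 15 - 2, a cycle must exist; for instance 11-8-3-5-11.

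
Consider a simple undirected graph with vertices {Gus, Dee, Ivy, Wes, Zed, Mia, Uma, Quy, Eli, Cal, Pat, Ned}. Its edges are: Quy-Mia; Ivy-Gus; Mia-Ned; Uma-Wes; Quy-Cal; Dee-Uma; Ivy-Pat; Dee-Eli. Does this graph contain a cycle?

No

|V| = 12, |E| = 8, number of components = 4.
Since 8 = 12 - 4, the graph is a forest and contains no cycle.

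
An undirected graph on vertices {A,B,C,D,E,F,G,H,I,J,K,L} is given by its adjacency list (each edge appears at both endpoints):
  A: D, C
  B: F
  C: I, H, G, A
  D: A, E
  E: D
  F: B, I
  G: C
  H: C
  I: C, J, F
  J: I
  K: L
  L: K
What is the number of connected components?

Component: {K, L}
Component: {A, B, C, D, E, F, G, H, I, J}

2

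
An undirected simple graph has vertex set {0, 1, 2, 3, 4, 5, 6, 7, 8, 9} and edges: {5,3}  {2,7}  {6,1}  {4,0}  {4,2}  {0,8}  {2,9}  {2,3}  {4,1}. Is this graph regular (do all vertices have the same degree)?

No

Degrees: 0:2, 1:2, 2:4, 3:2, 4:3, 5:1, 6:1, 7:1, 8:1, 9:1
Degrees are not all equal (e.g. deg(5)=1 but deg(2)=4); not regular.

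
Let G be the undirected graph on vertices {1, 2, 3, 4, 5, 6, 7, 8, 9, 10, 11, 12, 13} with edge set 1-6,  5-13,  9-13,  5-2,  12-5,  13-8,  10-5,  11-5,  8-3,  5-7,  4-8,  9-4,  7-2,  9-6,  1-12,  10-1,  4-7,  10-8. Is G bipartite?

5-2-7-5 is an odd cycle (length 3), and a bipartite graph can contain only even cycles.

No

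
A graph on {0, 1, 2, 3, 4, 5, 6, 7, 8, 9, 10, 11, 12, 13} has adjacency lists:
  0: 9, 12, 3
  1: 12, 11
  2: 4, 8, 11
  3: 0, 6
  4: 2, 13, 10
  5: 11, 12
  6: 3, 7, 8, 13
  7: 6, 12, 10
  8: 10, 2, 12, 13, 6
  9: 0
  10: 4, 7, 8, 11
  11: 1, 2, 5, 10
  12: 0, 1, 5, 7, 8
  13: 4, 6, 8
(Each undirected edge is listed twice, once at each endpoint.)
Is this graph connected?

Starting from 0 and exploring outward reaches every vertex (0, 12, 9, 3, 8, 5, 1, 7, 6, 10, 2, 13, 11, 4); the graph is connected.

Yes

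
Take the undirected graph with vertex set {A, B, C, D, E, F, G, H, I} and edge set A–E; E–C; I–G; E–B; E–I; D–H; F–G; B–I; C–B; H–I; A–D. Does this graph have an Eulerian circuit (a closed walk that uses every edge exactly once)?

No

Degrees: A:2, B:3, C:2, D:2, E:4, F:1, G:2, H:2, I:4
B, F have odd degree; an Eulerian circuit needs every degree to be even, so none exists.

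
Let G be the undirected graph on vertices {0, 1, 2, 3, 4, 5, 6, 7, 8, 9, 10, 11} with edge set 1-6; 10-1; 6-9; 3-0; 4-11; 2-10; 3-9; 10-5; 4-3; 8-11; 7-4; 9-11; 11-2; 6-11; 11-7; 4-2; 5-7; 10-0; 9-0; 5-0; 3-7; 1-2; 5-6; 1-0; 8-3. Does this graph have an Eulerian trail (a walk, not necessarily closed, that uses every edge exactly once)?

Yes

Degrees: 0:5, 1:4, 2:4, 3:5, 4:4, 5:4, 6:4, 7:4, 8:2, 9:4, 10:4, 11:6
Odd-degree vertices: 0, 3 (2 total).
The non-isolated vertices are connected and exactly 2 have odd degree, so an Eulerian trail exists (from 0 to 3).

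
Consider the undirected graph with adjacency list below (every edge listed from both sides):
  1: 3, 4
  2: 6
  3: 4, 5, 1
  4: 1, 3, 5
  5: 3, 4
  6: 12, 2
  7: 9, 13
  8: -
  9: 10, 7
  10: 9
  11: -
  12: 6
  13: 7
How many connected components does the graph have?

5

Component: {8}
Component: {11}
Component: {2, 6, 12}
Component: {1, 3, 4, 5}
Component: {7, 9, 10, 13}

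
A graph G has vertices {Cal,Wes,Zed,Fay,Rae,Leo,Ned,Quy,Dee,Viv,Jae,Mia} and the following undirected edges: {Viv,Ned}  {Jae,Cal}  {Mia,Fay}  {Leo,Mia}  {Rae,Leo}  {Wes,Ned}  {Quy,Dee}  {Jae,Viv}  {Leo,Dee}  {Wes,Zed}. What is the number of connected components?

Component: {Cal, Wes, Zed, Ned, Viv, Jae}
Component: {Fay, Rae, Leo, Quy, Dee, Mia}

2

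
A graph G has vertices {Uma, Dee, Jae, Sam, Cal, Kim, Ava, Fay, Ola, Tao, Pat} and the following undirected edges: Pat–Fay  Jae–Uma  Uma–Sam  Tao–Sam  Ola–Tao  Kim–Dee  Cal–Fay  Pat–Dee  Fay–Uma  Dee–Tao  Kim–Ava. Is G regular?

No

Degrees: Uma:3, Dee:3, Jae:1, Sam:2, Cal:1, Kim:2, Ava:1, Fay:3, Ola:1, Tao:3, Pat:2
Degrees are not all equal (e.g. deg(Jae)=1 but deg(Uma)=3); not regular.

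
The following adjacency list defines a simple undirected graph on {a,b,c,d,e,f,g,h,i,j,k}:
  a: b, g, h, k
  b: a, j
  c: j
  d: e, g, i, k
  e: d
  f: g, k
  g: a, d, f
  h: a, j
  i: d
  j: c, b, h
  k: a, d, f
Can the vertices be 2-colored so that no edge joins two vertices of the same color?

Partition the vertices as {b, c, e, g, h, i, k} vs {a, d, f, j}. Each listed edge has one endpoint in each part, so the graph is bipartite.

Yes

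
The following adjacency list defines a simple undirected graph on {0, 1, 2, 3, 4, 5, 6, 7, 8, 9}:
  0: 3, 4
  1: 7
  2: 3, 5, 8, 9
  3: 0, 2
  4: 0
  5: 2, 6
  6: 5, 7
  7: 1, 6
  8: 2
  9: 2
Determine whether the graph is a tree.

Yes

|V| = 10, |E| = 9.
Connected and |E| = |V| - 1, which characterizes a tree.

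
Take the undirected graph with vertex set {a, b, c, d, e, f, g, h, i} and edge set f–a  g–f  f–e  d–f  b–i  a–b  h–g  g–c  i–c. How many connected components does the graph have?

1

Component: {a, b, c, d, e, f, g, h, i}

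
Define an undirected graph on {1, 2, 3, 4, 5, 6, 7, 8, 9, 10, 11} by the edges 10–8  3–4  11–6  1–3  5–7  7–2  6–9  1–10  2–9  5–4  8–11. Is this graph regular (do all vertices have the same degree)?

Yes

Degrees: 1:2, 2:2, 3:2, 4:2, 5:2, 6:2, 7:2, 8:2, 9:2, 10:2, 11:2
Every vertex has degree 2, so the graph is 2-regular.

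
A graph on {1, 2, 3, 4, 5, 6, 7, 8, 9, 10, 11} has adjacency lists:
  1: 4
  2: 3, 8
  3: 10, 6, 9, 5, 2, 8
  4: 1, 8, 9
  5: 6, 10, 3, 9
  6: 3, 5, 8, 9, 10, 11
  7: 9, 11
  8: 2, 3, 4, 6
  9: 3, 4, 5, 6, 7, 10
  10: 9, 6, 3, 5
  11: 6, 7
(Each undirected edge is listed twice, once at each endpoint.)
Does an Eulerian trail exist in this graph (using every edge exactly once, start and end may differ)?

Degrees: 1:1, 2:2, 3:6, 4:3, 5:4, 6:6, 7:2, 8:4, 9:6, 10:4, 11:2
Odd-degree vertices: 1, 4 (2 total).
With 2 odd-degree vertices and all edges in one connected piece, an Eulerian trail exists (from 1 to 4).

Yes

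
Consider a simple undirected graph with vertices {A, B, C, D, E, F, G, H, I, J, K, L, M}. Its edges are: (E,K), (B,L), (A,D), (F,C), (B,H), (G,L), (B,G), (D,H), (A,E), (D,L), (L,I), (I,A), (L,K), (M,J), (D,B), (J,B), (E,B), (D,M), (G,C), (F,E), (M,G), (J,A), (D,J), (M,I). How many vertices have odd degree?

2

Degrees: A:4, B:6, C:2, D:6, E:4, F:2, G:4, H:2, I:3, J:4, K:2, L:5, M:4
Odd-degree vertices: I, L.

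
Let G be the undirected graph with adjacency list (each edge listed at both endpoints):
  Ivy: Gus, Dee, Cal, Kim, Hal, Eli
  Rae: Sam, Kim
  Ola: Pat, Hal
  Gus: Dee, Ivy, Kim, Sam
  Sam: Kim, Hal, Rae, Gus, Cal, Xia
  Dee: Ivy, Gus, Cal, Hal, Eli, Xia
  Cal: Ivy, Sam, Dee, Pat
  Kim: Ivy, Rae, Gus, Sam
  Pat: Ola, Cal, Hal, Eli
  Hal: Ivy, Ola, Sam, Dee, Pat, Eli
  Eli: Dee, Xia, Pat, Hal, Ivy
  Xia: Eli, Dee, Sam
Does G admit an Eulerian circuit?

No

Degrees: Ivy:6, Rae:2, Ola:2, Gus:4, Sam:6, Dee:6, Cal:4, Kim:4, Pat:4, Hal:6, Eli:5, Xia:3
Vertices with odd degree: Eli, Xia. An Eulerian circuit requires all degrees even.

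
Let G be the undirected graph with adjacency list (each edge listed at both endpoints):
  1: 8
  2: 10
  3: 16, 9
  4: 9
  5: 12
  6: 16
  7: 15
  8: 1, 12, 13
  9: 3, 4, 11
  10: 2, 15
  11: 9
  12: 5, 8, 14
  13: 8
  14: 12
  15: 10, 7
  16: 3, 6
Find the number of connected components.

3

Component: {2, 7, 10, 15}
Component: {1, 5, 8, 12, 13, 14}
Component: {3, 4, 6, 9, 11, 16}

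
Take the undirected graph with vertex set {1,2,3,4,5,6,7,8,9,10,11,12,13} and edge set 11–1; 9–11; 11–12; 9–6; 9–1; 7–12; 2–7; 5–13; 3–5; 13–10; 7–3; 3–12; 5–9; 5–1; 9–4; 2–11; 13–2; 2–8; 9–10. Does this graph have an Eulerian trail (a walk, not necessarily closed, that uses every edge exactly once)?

Degrees: 1:3, 2:4, 3:3, 4:1, 5:4, 6:1, 7:3, 8:1, 9:6, 10:2, 11:4, 12:3, 13:3
Odd-degree vertices: 1, 3, 4, 6, 7, 8, 12, 13 (8 total).
With 8 odd-degree vertices (more than two), no single trail can use every edge.

No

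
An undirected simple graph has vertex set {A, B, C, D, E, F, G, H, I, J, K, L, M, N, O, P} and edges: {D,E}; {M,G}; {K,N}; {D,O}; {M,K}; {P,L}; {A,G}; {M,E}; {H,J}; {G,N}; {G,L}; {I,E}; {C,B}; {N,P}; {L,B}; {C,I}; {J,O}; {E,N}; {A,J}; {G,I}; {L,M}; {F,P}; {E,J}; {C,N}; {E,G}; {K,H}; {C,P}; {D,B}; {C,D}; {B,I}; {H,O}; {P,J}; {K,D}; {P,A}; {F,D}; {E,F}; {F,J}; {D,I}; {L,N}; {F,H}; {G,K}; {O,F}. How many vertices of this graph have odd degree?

8

Degrees: A:3, B:4, C:5, D:7, E:7, F:6, G:7, H:4, I:5, J:6, K:5, L:5, M:4, N:6, O:4, P:6
Odd-degree vertices: A, C, D, E, G, I, K, L.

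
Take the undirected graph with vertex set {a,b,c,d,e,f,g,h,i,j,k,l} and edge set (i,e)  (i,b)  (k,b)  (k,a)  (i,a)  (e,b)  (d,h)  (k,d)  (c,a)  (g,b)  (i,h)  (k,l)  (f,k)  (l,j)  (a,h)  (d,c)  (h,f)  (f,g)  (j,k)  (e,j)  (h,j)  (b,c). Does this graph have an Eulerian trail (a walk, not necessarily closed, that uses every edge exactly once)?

No

Degrees: a:4, b:5, c:3, d:3, e:3, f:3, g:2, h:5, i:4, j:4, k:6, l:2
Odd-degree vertices: b, c, d, e, f, h (6 total).
With 6 odd-degree vertices (more than two), no single trail can use every edge.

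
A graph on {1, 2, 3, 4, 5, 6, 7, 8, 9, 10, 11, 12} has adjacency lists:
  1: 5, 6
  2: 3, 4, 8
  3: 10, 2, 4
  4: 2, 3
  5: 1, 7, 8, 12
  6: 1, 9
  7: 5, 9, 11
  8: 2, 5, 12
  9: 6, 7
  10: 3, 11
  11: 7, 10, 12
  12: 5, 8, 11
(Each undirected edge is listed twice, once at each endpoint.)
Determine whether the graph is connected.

Yes

A breadth-first search from 1 visits 1, 5, 6, 12, 7, 8, 9, 11, 2, 10, 3, 4 — all 12 vertices — so the graph is connected.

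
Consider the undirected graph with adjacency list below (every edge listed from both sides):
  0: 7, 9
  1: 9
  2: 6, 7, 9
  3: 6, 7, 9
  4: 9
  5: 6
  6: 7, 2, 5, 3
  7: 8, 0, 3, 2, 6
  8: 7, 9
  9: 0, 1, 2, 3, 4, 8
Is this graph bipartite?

6-7-2-6 is an odd cycle (length 3), and a bipartite graph can contain only even cycles.

No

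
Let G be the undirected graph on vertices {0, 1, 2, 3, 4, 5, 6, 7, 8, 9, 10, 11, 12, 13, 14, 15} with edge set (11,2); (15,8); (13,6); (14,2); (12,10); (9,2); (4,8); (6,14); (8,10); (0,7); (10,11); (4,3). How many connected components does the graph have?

4

Component: {1}
Component: {5}
Component: {0, 7}
Component: {2, 3, 4, 6, 8, 9, 10, 11, 12, 13, 14, 15}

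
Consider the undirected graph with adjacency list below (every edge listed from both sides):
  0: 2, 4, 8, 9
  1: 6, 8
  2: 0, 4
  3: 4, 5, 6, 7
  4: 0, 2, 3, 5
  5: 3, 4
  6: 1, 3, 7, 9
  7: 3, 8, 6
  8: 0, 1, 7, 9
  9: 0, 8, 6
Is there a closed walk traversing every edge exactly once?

No

Degrees: 0:4, 1:2, 2:2, 3:4, 4:4, 5:2, 6:4, 7:3, 8:4, 9:3
Vertices with odd degree: 7, 9. An Eulerian circuit requires all degrees even.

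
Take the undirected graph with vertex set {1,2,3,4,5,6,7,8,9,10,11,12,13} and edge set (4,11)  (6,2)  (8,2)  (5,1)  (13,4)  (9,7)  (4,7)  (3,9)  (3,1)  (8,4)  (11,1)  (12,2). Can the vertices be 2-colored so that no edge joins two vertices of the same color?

Yes

Color {3, 5, 6, 7, 8, 10, 11, 12, 13} black and {1, 2, 4, 9} white. No edge joins two same-colored vertices, so the graph is bipartite.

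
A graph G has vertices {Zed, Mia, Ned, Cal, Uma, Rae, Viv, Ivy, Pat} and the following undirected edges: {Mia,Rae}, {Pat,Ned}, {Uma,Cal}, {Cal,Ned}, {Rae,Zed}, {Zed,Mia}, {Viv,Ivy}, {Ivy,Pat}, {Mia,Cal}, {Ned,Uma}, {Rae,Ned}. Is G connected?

Yes

A breadth-first search from Zed visits Zed, Mia, Rae, Cal, Ned, Uma, Pat, Ivy, Viv — all 9 vertices — so the graph is connected.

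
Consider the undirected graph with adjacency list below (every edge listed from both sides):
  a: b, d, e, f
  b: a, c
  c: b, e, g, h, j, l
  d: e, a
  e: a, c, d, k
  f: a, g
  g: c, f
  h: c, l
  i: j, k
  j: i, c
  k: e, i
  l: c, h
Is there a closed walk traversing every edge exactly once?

Degrees: a:4, b:2, c:6, d:2, e:4, f:2, g:2, h:2, i:2, j:2, k:2, l:2
All degrees are even and the non-isolated vertices are connected — an Eulerian circuit exists.

Yes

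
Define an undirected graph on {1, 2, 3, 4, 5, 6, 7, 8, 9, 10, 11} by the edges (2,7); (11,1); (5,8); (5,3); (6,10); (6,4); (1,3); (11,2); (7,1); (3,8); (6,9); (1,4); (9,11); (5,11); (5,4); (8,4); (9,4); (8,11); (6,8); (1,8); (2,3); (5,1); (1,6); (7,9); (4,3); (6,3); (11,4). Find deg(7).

3

Neighbors of 7: 1, 2, 9.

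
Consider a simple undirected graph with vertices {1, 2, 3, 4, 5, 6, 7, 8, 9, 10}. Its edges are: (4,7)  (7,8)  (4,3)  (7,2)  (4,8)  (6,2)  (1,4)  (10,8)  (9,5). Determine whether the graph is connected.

No

Component: {5, 9}
Component: {1, 2, 3, 4, 6, 7, 8, 10}
There are 2 separate components, so the graph is not connected.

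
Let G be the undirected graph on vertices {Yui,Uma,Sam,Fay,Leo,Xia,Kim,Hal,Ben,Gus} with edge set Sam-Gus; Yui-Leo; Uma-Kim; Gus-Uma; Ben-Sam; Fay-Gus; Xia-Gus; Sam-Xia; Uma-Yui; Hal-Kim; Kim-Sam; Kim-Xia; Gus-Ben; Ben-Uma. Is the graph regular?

Degrees: Yui:2, Uma:4, Sam:4, Fay:1, Leo:1, Xia:3, Kim:4, Hal:1, Ben:3, Gus:5
Vertex Fay has degree 1 while Gus has degree 5, so the graph is not regular.

No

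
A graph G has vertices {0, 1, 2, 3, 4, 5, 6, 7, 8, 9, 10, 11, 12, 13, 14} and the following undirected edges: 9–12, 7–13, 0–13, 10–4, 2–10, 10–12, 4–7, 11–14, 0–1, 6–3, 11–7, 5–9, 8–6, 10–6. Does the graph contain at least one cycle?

|V| = 15, |E| = 14, number of components = 1.
Since 14 = 15 - 1, the graph is a forest and contains no cycle.

No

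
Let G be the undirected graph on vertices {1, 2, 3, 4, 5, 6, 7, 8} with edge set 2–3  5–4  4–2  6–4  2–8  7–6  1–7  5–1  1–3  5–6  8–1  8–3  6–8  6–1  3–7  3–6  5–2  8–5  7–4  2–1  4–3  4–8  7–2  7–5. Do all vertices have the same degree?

Degrees: 1:6, 2:6, 3:6, 4:6, 5:6, 6:6, 7:6, 8:6
All degrees equal 6; the graph is regular.

Yes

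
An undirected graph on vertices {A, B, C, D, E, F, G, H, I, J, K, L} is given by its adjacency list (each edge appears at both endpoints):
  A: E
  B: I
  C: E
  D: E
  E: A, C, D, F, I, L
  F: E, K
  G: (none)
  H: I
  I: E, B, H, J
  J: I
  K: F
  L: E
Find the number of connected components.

Component: {G}
Component: {A, B, C, D, E, F, H, I, J, K, L}

2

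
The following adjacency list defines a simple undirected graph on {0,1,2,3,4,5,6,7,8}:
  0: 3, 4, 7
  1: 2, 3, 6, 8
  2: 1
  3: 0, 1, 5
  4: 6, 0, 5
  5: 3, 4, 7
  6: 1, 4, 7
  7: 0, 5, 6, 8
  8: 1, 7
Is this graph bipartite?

The cycle 7-5-3-1-8-7 has length 5, which is odd, so the graph is not bipartite.

No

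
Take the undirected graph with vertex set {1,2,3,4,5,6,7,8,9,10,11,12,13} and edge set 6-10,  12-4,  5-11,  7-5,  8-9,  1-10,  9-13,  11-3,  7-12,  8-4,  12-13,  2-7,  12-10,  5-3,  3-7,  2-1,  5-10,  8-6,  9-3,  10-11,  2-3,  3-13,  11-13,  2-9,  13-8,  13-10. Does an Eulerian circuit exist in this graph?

Yes

Degrees: 1:2, 2:4, 3:6, 4:2, 5:4, 6:2, 7:4, 8:4, 9:4, 10:6, 11:4, 12:4, 13:6
Every vertex has even degree and the edges form a single connected piece, so an Eulerian circuit exists.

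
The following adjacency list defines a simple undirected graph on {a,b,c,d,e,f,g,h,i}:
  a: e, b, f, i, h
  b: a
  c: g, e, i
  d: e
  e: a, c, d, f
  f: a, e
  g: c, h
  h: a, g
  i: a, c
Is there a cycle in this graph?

Yes

The graph has 9 vertices, 11 edges, and 1 connected component.
Since 11 > 9 - 1, a cycle must exist; for instance a-e-f-a.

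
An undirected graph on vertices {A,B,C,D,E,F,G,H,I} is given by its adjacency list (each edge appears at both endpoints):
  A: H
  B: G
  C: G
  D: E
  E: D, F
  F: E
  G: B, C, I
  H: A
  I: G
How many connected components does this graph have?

Component: {A, H}
Component: {D, E, F}
Component: {B, C, G, I}

3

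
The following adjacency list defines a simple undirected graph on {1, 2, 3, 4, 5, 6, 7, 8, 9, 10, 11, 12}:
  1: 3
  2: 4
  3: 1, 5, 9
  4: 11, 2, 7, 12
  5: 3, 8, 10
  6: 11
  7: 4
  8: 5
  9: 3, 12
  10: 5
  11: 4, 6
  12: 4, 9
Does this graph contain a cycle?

No

The graph has 12 vertices, 11 edges, and 1 connected component.
Since 11 = 12 - 1, the graph is a forest and contains no cycle.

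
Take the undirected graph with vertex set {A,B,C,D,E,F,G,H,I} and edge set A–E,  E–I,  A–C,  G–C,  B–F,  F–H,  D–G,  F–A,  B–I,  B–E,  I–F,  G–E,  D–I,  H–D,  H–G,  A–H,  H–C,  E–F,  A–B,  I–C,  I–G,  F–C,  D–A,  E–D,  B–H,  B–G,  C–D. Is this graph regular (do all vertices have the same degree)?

Yes

Degrees: A:6, B:6, C:6, D:6, E:6, F:6, G:6, H:6, I:6
All degrees equal 6; the graph is regular.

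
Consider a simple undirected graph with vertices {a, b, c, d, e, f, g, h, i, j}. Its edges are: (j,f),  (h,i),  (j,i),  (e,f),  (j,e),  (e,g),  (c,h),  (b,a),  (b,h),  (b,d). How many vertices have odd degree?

Degrees: a:1, b:3, c:1, d:1, e:3, f:2, g:1, h:3, i:2, j:3
Odd-degree vertices: a, b, c, d, e, g, h, j.

8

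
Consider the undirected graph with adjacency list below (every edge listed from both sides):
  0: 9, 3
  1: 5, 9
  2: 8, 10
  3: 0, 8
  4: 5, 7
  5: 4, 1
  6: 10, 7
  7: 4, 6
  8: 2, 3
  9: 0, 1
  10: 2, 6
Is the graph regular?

Degrees: 0:2, 1:2, 2:2, 3:2, 4:2, 5:2, 6:2, 7:2, 8:2, 9:2, 10:2
Every vertex has degree 2, so the graph is 2-regular.

Yes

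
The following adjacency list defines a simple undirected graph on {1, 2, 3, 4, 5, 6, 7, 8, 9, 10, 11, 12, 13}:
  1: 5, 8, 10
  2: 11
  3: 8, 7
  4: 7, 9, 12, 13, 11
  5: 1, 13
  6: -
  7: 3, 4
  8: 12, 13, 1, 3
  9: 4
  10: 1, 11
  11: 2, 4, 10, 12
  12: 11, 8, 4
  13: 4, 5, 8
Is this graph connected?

Component: {6}
Component: {1, 2, 3, 4, 5, 7, 8, 9, 10, 11, 12, 13}
No edge joins these 2 groups, so the graph is disconnected.

No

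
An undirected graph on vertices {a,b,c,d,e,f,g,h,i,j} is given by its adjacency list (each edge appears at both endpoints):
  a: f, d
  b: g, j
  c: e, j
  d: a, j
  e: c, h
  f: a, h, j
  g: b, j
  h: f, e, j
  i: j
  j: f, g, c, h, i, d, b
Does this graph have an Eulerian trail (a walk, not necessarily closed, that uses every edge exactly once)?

Degrees: a:2, b:2, c:2, d:2, e:2, f:3, g:2, h:3, i:1, j:7
Odd-degree vertices: f, h, i, j (4 total).
An Eulerian trail requires 0 or 2 odd-degree vertices; here there are 4.

No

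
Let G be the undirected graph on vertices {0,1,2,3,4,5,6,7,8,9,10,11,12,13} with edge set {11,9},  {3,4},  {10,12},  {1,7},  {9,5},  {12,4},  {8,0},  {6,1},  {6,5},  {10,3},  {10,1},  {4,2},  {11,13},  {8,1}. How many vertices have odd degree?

Degrees: 0:1, 1:4, 2:1, 3:2, 4:3, 5:2, 6:2, 7:1, 8:2, 9:2, 10:3, 11:2, 12:2, 13:1
Odd-degree vertices: 0, 2, 4, 7, 10, 13.

6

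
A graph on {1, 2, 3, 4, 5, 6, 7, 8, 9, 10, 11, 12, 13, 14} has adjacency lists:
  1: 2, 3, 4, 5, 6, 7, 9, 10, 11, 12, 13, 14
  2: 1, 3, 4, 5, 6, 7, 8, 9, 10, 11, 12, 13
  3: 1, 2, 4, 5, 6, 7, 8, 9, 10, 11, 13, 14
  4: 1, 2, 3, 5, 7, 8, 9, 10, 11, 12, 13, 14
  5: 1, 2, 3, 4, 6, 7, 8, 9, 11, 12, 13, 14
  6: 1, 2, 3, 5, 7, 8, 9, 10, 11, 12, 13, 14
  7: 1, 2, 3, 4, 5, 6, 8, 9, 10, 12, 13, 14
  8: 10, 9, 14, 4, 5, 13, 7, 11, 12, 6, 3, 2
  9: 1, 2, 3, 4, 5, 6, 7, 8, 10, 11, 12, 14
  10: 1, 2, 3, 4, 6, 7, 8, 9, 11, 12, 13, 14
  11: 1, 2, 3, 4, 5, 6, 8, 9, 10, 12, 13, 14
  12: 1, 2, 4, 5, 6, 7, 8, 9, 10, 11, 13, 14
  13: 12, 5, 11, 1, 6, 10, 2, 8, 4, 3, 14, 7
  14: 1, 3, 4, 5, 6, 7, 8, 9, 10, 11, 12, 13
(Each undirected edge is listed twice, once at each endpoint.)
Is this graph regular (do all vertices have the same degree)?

Degrees: 1:12, 2:12, 3:12, 4:12, 5:12, 6:12, 7:12, 8:12, 9:12, 10:12, 11:12, 12:12, 13:12, 14:12
Every vertex has degree 12, so the graph is 12-regular.

Yes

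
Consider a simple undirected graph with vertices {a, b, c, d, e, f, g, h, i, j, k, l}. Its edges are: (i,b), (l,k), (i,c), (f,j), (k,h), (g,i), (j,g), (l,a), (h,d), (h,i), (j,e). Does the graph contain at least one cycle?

No

The graph has 12 vertices, 11 edges, and 1 connected component.
A forest on 12 vertices with 1 component has exactly 11 edges, which matches — so no cycle.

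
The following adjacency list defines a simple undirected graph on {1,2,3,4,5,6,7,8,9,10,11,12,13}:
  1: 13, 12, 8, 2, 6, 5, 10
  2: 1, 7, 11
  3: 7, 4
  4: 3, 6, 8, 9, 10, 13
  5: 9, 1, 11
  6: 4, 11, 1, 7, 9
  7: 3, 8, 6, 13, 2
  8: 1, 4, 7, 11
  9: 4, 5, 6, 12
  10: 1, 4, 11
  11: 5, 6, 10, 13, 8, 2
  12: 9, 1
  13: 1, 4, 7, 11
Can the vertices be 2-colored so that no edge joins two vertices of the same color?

No

The cycle 4-9-12-1-13-4 has length 5, which is odd, so the graph is not bipartite.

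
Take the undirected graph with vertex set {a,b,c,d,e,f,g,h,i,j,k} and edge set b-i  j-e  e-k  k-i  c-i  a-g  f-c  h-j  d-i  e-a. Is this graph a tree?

Yes

The graph has 11 vertices and 10 edges.
It is connected with exactly 10 edges, hence acyclic — it is a tree.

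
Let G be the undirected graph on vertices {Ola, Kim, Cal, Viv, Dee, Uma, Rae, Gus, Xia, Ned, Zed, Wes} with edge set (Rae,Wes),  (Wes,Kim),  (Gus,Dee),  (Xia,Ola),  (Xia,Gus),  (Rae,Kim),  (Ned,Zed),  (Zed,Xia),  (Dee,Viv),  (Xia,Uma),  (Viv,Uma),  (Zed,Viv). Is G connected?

No

Component: {Cal}
Component: {Kim, Rae, Wes}
Component: {Ola, Viv, Dee, Uma, Gus, Xia, Ned, Zed}
There are 3 separate components, so the graph is not connected.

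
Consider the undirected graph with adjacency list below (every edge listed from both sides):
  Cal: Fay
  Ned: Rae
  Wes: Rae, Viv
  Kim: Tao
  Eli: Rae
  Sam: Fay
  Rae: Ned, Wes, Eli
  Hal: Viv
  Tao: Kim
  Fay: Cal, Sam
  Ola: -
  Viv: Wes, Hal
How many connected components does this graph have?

4

Component: {Ola}
Component: {Kim, Tao}
Component: {Cal, Sam, Fay}
Component: {Ned, Wes, Eli, Rae, Hal, Viv}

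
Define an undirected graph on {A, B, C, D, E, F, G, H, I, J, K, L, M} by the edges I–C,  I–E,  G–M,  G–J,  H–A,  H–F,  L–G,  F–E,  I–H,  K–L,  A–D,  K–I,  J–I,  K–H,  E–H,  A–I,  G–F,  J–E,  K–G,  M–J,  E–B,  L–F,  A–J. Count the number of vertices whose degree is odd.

8

Degrees: A:4, B:1, C:1, D:1, E:5, F:4, G:5, H:5, I:6, J:5, K:4, L:3, M:2
Odd-degree vertices: B, C, D, E, G, H, J, L.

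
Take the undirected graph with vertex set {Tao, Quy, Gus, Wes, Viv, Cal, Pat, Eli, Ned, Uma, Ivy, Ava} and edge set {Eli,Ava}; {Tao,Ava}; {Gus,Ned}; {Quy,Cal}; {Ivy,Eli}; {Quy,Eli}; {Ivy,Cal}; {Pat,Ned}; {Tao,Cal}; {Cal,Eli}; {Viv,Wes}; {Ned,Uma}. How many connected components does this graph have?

Component: {Wes, Viv}
Component: {Gus, Pat, Ned, Uma}
Component: {Tao, Quy, Cal, Eli, Ivy, Ava}

3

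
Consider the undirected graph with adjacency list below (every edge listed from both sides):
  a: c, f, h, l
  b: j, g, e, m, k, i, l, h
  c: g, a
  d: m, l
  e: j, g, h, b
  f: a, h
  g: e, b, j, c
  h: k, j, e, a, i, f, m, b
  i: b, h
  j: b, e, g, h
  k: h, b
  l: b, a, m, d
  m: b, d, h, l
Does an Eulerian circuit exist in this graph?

Yes

Degrees: a:4, b:8, c:2, d:2, e:4, f:2, g:4, h:8, i:2, j:4, k:2, l:4, m:4
All degrees are even and the non-isolated vertices are connected — an Eulerian circuit exists.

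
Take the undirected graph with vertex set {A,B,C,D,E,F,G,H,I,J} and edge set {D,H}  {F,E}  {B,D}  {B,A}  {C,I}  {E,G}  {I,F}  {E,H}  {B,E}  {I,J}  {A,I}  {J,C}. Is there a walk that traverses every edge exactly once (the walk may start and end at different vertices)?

Degrees: A:2, B:3, C:2, D:2, E:4, F:2, G:1, H:2, I:4, J:2
Odd-degree vertices: B, G (2 total).
With 2 odd-degree vertices and all edges in one connected piece, an Eulerian trail exists (from B to G).

Yes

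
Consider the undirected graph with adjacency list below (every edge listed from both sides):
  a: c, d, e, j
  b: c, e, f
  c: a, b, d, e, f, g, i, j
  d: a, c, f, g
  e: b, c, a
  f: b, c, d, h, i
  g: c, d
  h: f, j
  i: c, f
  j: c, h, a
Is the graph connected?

Starting from a and exploring outward reaches every vertex (a, d, e, j, c, f, g, b, h, i); the graph is connected.

Yes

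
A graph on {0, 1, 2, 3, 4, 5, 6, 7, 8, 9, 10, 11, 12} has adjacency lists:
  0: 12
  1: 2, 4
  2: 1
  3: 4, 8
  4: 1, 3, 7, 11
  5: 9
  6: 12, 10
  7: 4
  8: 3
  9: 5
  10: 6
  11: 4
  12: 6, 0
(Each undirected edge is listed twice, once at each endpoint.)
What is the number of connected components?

3

Component: {5, 9}
Component: {0, 6, 10, 12}
Component: {1, 2, 3, 4, 7, 8, 11}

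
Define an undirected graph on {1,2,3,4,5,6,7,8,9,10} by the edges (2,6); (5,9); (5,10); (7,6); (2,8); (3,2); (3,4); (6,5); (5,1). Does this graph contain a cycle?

No

The graph has 10 vertices, 9 edges, and 1 connected component.
Since 9 = 10 - 1, the graph is a forest and contains no cycle.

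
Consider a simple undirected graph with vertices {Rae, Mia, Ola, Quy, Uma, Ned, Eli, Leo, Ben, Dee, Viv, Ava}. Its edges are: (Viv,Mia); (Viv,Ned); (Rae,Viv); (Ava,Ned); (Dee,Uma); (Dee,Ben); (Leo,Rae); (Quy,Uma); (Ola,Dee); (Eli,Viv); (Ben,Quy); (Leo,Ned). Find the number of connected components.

2

Component: {Ola, Quy, Uma, Ben, Dee}
Component: {Rae, Mia, Ned, Eli, Leo, Viv, Ava}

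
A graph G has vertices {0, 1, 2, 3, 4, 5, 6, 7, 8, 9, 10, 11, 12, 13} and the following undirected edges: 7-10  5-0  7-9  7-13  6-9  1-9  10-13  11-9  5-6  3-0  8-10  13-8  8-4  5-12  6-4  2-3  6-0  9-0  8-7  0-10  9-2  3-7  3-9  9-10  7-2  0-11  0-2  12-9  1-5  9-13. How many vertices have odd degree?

2

Degrees: 0:7, 1:2, 2:4, 3:4, 4:2, 5:4, 6:4, 7:6, 8:4, 9:10, 10:5, 11:2, 12:2, 13:4
Odd-degree vertices: 0, 10.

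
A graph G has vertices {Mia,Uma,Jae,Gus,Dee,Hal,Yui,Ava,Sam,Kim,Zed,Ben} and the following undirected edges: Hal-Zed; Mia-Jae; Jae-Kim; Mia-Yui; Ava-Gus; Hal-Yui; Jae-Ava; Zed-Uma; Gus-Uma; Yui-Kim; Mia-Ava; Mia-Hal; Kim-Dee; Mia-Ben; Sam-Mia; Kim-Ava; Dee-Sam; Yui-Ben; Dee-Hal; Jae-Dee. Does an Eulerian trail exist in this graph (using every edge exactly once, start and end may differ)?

Yes

Degrees: Mia:6, Uma:2, Jae:4, Gus:2, Dee:4, Hal:4, Yui:4, Ava:4, Sam:2, Kim:4, Zed:2, Ben:2
Odd-degree vertices: none (0 total).
The non-isolated vertices are connected and exactly 0 have odd degree, so an Eulerian trail exists.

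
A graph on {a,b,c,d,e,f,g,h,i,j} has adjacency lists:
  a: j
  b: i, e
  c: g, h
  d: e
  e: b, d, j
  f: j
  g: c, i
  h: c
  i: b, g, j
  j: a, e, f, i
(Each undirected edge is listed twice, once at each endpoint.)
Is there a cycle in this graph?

|V| = 10, |E| = 10, number of components = 1.
Since 10 > 10 - 1, a cycle must exist; for instance j-e-b-i-j.

Yes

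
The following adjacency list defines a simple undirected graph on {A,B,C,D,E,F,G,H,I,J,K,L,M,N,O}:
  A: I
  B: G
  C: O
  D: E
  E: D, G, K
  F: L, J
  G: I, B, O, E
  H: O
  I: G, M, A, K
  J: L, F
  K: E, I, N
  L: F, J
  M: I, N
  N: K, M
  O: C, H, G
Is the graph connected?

No

Component: {F, J, L}
Component: {A, B, C, D, E, G, H, I, K, M, N, O}
There are 2 separate components, so the graph is not connected.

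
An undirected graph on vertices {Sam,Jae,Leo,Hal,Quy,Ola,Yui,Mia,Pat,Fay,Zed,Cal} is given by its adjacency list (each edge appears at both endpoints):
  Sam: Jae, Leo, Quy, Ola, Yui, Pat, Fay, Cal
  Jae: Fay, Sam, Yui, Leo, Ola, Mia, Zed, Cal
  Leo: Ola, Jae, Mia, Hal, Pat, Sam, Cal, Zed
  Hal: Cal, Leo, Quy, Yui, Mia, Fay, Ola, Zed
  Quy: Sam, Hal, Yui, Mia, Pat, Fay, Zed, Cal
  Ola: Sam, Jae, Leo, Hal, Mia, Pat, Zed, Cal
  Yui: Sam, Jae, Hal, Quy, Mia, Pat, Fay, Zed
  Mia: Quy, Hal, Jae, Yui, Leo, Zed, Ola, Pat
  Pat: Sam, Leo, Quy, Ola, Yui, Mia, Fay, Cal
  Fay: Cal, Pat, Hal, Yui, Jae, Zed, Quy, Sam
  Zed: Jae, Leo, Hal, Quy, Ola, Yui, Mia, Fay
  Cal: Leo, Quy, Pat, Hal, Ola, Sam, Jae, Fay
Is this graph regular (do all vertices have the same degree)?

Degrees: Sam:8, Jae:8, Leo:8, Hal:8, Quy:8, Ola:8, Yui:8, Mia:8, Pat:8, Fay:8, Zed:8, Cal:8
Every vertex has degree 8, so the graph is 8-regular.

Yes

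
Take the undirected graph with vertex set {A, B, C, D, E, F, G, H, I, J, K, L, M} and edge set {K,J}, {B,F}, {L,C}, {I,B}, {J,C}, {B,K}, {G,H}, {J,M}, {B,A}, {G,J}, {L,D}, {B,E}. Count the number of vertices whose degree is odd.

Degrees: A:1, B:5, C:2, D:1, E:1, F:1, G:2, H:1, I:1, J:4, K:2, L:2, M:1
Odd-degree vertices: A, B, D, E, F, H, I, M.

8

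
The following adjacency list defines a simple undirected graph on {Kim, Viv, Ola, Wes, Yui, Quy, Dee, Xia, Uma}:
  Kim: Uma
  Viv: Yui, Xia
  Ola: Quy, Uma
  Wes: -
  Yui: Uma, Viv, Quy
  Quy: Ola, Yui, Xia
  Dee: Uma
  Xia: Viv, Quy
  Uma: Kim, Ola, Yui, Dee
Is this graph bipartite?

Partition the vertices as {Viv, Wes, Quy, Uma} vs {Kim, Ola, Yui, Dee, Xia}. Each listed edge has one endpoint in each part, so the graph is bipartite.

Yes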